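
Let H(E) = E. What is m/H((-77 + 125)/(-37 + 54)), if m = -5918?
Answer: -50303/24 ≈ -2096.0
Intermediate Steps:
m/H((-77 + 125)/(-37 + 54)) = -5918*(-37 + 54)/(-77 + 125) = -5918/(48/17) = -5918/(48*(1/17)) = -5918/48/17 = -5918*17/48 = -50303/24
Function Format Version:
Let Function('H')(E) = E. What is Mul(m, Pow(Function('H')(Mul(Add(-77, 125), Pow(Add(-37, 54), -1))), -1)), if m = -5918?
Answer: Rational(-50303, 24) ≈ -2096.0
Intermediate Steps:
Mul(m, Pow(Function('H')(Mul(Add(-77, 125), Pow(Add(-37, 54), -1))), -1)) = Mul(-5918, Pow(Mul(Add(-77, 125), Pow(Add(-37, 54), -1)), -1)) = Mul(-5918, Pow(Mul(48, Pow(17, -1)), -1)) = Mul(-5918, Pow(Mul(48, Rational(1, 17)), -1)) = Mul(-5918, Pow(Rational(48, 17), -1)) = Mul(-5918, Rational(17, 48)) = Rational(-50303, 24)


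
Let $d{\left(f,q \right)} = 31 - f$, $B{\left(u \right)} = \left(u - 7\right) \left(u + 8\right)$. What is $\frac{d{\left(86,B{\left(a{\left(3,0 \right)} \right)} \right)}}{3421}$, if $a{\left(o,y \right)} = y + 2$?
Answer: $- \frac{5}{311} \approx -0.016077$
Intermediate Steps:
$a{\left(o,y \right)} = 2 + y$
$B{\left(u \right)} = \left(-7 + u\right) \left(8 + u\right)$
$\frac{d{\left(86,B{\left(a{\left(3,0 \right)} \right)} \right)}}{3421} = \frac{31 - 86}{3421} = \left(31 - 86\right) \frac{1}{3421} = \left(-55\right) \frac{1}{3421} = - \frac{5}{311}$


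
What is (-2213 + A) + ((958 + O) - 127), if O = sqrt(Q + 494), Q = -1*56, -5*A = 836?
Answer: -7746/5 + sqrt(438) ≈ -1528.3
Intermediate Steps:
A = -836/5 (A = -1/5*836 = -836/5 ≈ -167.20)
Q = -56
O = sqrt(438) (O = sqrt(-56 + 494) = sqrt(438) ≈ 20.928)
(-2213 + A) + ((958 + O) - 127) = (-2213 - 836/5) + ((958 + sqrt(438)) - 127) = -11901/5 + (831 + sqrt(438)) = -7746/5 + sqrt(438)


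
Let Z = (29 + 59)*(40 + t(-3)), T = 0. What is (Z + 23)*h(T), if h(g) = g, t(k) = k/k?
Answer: 0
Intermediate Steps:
t(k) = 1
Z = 3608 (Z = (29 + 59)*(40 + 1) = 88*41 = 3608)
(Z + 23)*h(T) = (3608 + 23)*0 = 3631*0 = 0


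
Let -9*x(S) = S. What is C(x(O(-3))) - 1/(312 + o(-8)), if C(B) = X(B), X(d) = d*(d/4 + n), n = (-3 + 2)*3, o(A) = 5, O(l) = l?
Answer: -11131/11412 ≈ -0.97538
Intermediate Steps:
n = -3 (n = -1*3 = -3)
X(d) = d*(-3 + d/4) (X(d) = d*(d/4 - 3) = d*(-3 + d/4))
x(S) = -S/9
C(B) = B*(-12 + B)/4
C(x(O(-3))) - 1/(312 + o(-8)) = (-1/9*(-3))*(-12 - 1/9*(-3))/4 - 1/(312 + 5) = (1/4)*(1/3)*(-12 + 1/3) - 1/317 = (1/4)*(1/3)*(-35/3) - 1*1/317 = -35/36 - 1/317 = -11131/11412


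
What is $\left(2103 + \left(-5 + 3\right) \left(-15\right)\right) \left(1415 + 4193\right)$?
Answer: $11961864$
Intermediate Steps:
$\left(2103 + \left(-5 + 3\right) \left(-15\right)\right) \left(1415 + 4193\right) = \left(2103 - -30\right) 5608 = \left(2103 + 30\right) 5608 = 2133 \cdot 5608 = 11961864$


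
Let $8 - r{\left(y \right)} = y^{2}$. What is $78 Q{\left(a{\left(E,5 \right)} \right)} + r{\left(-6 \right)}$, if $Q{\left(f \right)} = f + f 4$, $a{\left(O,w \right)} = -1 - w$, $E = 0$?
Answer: $-2368$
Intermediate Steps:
$r{\left(y \right)} = 8 - y^{2}$
$Q{\left(f \right)} = 5 f$ ($Q{\left(f \right)} = f + 4 f = 5 f$)
$78 Q{\left(a{\left(E,5 \right)} \right)} + r{\left(-6 \right)} = 78 \cdot 5 \left(-1 - 5\right) + \left(8 - \left(-6\right)^{2}\right) = 78 \cdot 5 \left(-1 - 5\right) + \left(8 - 36\right) = 78 \cdot 5 \left(-6\right) + \left(8 - 36\right) = 78 \left(-30\right) - 28 = -2340 - 28 = -2368$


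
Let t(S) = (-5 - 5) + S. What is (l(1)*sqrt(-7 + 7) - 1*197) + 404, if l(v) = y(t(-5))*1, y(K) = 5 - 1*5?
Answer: 207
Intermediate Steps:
t(S) = -10 + S
y(K) = 0 (y(K) = 5 - 5 = 0)
l(v) = 0 (l(v) = 0*1 = 0)
(l(1)*sqrt(-7 + 7) - 1*197) + 404 = (0*sqrt(-7 + 7) - 1*197) + 404 = (0*sqrt(0) - 197) + 404 = (0*0 - 197) + 404 = (0 - 197) + 404 = -197 + 404 = 207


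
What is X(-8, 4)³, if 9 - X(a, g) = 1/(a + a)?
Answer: 3048625/4096 ≈ 744.29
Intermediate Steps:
X(a, g) = 9 - 1/(2*a) (X(a, g) = 9 - 1/(a + a) = 9 - 1/(2*a))
X(-8, 4)³ = (9 - ½/(-8))³ = (9 - ½*(-⅛))³ = (9 + 1/16)³ = (145/16)³ = 3048625/4096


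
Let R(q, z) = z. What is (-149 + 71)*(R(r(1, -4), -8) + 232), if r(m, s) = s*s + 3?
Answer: -17472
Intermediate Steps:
r(m, s) = 3 + s² (r(m, s) = s² + 3 = 3 + s²)
(-149 + 71)*(R(r(1, -4), -8) + 232) = (-149 + 71)*(-8 + 232) = -78*224 = -17472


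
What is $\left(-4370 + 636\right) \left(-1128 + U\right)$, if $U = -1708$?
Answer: $10589624$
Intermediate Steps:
$\left(-4370 + 636\right) \left(-1128 + U\right) = \left(-4370 + 636\right) \left(-1128 - 1708\right) = \left(-3734\right) \left(-2836\right) = 10589624$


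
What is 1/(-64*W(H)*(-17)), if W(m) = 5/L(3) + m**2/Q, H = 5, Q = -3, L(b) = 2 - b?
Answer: -3/43520 ≈ -6.8934e-5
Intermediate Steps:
W(m) = -5 - m**2/3 (W(m) = 5/(2 - 1*3) + m**2/(-3) = 5/(2 - 3) + m**2*(-1/3) = 5/(-1) - m**2/3 = 5*(-1) - m**2/3 = -5 - m**2/3)
1/(-64*W(H)*(-17)) = 1/(-64*(-5 - 1/3*5**2)*(-17)) = 1/(-64*(-5 - 1/3*25)*(-17)) = 1/(-64*(-5 - 25/3)*(-17)) = 1/(-64*(-40/3)*(-17)) = 1/((2560/3)*(-17)) = 1/(-43520/3) = -3/43520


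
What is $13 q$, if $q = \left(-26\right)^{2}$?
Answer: $8788$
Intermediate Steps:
$q = 676$
$13 q = 13 \cdot 676 = 8788$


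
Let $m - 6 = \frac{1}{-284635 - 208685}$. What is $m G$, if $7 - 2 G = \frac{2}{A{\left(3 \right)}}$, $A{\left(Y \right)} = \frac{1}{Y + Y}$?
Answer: $- \frac{2959919}{197328} \approx -15.0$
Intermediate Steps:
$A{\left(Y \right)} = \frac{1}{2 Y}$
$m = \frac{2959919}{493320}$ ($m = 6 + \frac{1}{-284635 - 208685} = 6 + \frac{1}{-493320} = 6 - \frac{1}{493320} = \frac{2959919}{493320} \approx 6.0$)
$G = - \frac{5}{2}$ ($G = \frac{7}{2} - \frac{2 \frac{1}{\frac{1}{2} \cdot \frac{1}{3}}}{2} = \frac{7}{2} - \frac{2 \frac{1}{\frac{1}{6}}}{2} = \frac{7}{2} - \frac{2 \cdot 6}{2} = \frac{7}{2} - 6 = - \frac{5}{2} \approx -2.5$)
$m G = \frac{2959919}{493320} \left(- \frac{5}{2}\right) = - \frac{2959919}{197328}$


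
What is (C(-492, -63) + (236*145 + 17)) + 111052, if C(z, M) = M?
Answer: 145226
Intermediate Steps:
(C(-492, -63) + (236*145 + 17)) + 111052 = (-63 + (236*145 + 17)) + 111052 = (-63 + (34220 + 17)) + 111052 = (-63 + 34237) + 111052 = 34174 + 111052 = 145226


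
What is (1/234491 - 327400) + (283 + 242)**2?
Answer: -12140771524/234491 ≈ -51775.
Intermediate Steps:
(1/234491 - 327400) + (283 + 242)**2 = (1/234491 - 327400) + 525**2 = -76772353399/234491 + 275625 = -12140771524/234491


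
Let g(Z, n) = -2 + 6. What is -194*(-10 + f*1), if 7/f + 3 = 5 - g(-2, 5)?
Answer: 2619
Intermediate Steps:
g(Z, n) = 4
f = -7/2 (f = 7/(-3 + (5 - 1*4)) = 7/(-3 + (5 - 4)) = 7/(-3 + 1) = 7/(-2) = 7*(-½) = -7/2 ≈ -3.5000)
-194*(-10 + f*1) = -194*(-10 - 7/2*1) = -194*(-10 - 7/2) = -194*(-27/2) = 2619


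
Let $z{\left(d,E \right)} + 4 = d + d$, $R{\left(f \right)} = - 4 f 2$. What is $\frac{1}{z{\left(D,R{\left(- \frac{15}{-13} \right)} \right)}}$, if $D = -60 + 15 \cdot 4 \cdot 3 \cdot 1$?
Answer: $\frac{1}{236} \approx 0.0042373$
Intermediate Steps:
$R{\left(f \right)} = - 8 f$
$D = 120$ ($D = -60 + 15 \cdot 12 \cdot 1 = -60 + 15 \cdot 12 = -60 + 180 = 120$)
$z{\left(d,E \right)} = -4 + 2 d$ ($z{\left(d,E \right)} = -4 + \left(d + d\right) = -4 + 2 d$)
$\frac{1}{z{\left(D,R{\left(- \frac{15}{-13} \right)} \right)}} = \frac{1}{-4 + 2 \cdot 120} = \frac{1}{-4 + 240} = \frac{1}{236}$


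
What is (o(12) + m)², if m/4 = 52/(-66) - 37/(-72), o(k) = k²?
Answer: 800607025/39204 ≈ 20422.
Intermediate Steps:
m = -217/198 (m = 4*(52/(-66) - 37/(-72)) = 4*(52*(-1/66) - 37*(-1/72)) = 4*(-26/33 + 37/72) = 4*(-217/792) = -217/198 ≈ -1.0960)
(o(12) + m)² = (12² - 217/198)² = (144 - 217/198)² = (28295/198)² = 800607025/39204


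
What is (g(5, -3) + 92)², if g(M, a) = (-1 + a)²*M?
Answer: 29584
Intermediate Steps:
g(M, a) = M*(-1 + a)²
(g(5, -3) + 92)² = (5*(-1 - 3)² + 92)² = (5*(-4)² + 92)² = (5*16 + 92)² = (80 + 92)² = 172² = 29584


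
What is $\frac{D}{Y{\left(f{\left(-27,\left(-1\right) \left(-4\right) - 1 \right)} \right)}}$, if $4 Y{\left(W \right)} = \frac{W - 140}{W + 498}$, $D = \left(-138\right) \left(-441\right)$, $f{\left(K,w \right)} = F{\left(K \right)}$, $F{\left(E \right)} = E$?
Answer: $- \frac{114656472}{167} \approx -6.8657 \cdot 10^{5}$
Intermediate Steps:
$f{\left(K,w \right)} = K$
$D = 60858$
$Y{\left(W \right)} = \frac{-140 + W}{4 \left(498 + W\right)}$ ($Y{\left(W \right)} = \frac{\left(W - 140\right) \frac{1}{W + 498}}{4} = \frac{\left(-140 + W\right) \frac{1}{498 + W}}{4} = \frac{\frac{1}{498 + W} \left(-140 + W\right)}{4} = \frac{-140 + W}{4 \left(498 + W\right)}$)
$\frac{D}{Y{\left(f{\left(-27,\left(-1\right) \left(-4\right) - 1 \right)} \right)}} = \frac{60858}{\frac{1}{4} \frac{1}{498 - 27} \left(-140 - 27\right)} = \frac{60858}{\frac{1}{4} \cdot \frac{1}{471} \left(-167\right)} = \frac{60858}{- \frac{167}{1884}} = 60858 \left(- \frac{1884}{167}\right) = - \frac{114656472}{167}$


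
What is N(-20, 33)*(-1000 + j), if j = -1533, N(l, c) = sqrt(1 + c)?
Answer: -2533*sqrt(34) ≈ -14770.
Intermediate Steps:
N(-20, 33)*(-1000 + j) = sqrt(1 + 33)*(-1000 - 1533) = sqrt(34)*(-2533) = -2533*sqrt(34)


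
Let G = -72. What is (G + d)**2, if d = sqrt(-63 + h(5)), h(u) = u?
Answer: (72 - I*sqrt(58))**2 ≈ 5126.0 - 1096.7*I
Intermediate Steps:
d = I*sqrt(58) (d = sqrt(-63 + 5) = sqrt(-58) = I*sqrt(58) ≈ 7.6158*I)
(G + d)**2 = (-72 + I*sqrt(58))**2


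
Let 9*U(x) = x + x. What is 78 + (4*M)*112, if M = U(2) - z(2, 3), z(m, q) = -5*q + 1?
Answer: 58942/9 ≈ 6549.1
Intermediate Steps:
z(m, q) = 1 - 5*q
U(x) = 2*x/9 (U(x) = (x + x)/9 = (2*x)/9 = 2*x/9)
M = 130/9 (M = (2/9)*2 - (1 - 5*3) = 4/9 - (1 - 15) = 4/9 - 1*(-14) = 4/9 + 14 = 130/9 ≈ 14.444)
78 + (4*M)*112 = 78 + (4*(130/9))*112 = 78 + (520/9)*112 = 78 + 58240/9 = 58942/9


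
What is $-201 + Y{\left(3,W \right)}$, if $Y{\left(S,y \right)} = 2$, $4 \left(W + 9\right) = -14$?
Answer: $-199$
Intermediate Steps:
$W = - \frac{25}{2}$ ($W = -9 + \frac{1}{4} \left(-14\right) = -9 - \frac{7}{2} = - \frac{25}{2} \approx -12.5$)
$-201 + Y{\left(3,W \right)} = -201 + 2 = -199$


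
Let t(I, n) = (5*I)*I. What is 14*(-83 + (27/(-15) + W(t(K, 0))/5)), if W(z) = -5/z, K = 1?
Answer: -1190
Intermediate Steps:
t(I, n) = 5*I²
14*(-83 + (27/(-15) + W(t(K, 0))/5)) = 14*(-83 + (27/(-15) - 5/(5*1²)/5)) = 14*(-83 + (27*(-1/15) - 5/(5*1)*(⅕))) = 14*(-83 + (-9/5 - 5/5*(⅕))) = 14*(-83 + (-9/5 - 5*⅕*(⅕))) = 14*(-83 + (-9/5 - 1*⅕)) = 14*(-83 + (-9/5 - ⅕)) = 14*(-83 - 2) = 14*(-85) = -1190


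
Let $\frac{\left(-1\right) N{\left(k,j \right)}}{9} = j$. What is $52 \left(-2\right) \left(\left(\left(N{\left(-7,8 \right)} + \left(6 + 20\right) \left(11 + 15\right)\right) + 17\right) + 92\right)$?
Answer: $-74152$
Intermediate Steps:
$N{\left(k,j \right)} = - 9 j$
$52 \left(-2\right) \left(\left(\left(N{\left(-7,8 \right)} + \left(6 + 20\right) \left(11 + 15\right)\right) + 17\right) + 92\right) = 52 \left(-2\right) \left(\left(\left(\left(-9\right) 8 + \left(6 + 20\right) \left(11 + 15\right)\right) + 17\right) + 92\right) = - 104 \left(\left(\left(-72 + 26 \cdot 26\right) + 17\right) + 92\right) = - 104 \left(\left(\left(-72 + 676\right) + 17\right) + 92\right) = - 104 \left(\left(604 + 17\right) + 92\right) = - 104 \left(621 + 92\right) = \left(-104\right) 713 = -74152$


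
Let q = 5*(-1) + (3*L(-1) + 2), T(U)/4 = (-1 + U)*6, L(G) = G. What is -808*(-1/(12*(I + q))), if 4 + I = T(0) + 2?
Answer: -101/48 ≈ -2.1042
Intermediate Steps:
T(U) = -24 + 24*U (T(U) = 4*((-1 + U)*6) = 4*(-6 + 6*U) = -24 + 24*U)
I = -26 (I = -4 + ((-24 + 24*0) + 2) = -4 + ((-24 + 0) + 2) = -4 + (-24 + 2) = -4 - 22 = -26)
q = -6 (q = 5*(-1) + (3*(-1) + 2) = -5 + (-3 + 2) = -5 - 1 = -6)
-808*(-1/(12*(I + q))) = -808*(-1/(12*(-26 - 6))) = -808/((-12*(-32))) = -808/384 = -808*1/384 = -101/48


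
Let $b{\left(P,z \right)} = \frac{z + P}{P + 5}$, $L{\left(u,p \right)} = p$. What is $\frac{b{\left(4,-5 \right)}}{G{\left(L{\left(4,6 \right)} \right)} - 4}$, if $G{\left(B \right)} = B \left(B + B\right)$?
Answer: $- \frac{1}{612} \approx -0.001634$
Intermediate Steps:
$b{\left(P,z \right)} = \frac{P + z}{5 + P}$
$G{\left(B \right)} = 2 B^{2}$ ($G{\left(B \right)} = B 2 B = 2 B^{2}$)
$\frac{b{\left(4,-5 \right)}}{G{\left(L{\left(4,6 \right)} \right)} - 4} = \frac{\frac{1}{5 + 4} \left(4 - 5\right)}{2 \cdot 6^{2} - 4} = \frac{\frac{1}{9} \left(-1\right)}{2 \cdot 36 - 4} = \frac{\frac{1}{9} \left(-1\right)}{72 - 4} = \frac{1}{68} \left(- \frac{1}{9}\right) = - \frac{1}{612}$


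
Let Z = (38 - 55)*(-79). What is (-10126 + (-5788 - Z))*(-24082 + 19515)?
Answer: 78812719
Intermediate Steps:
Z = 1343 (Z = -17*(-79) = 1343)
(-10126 + (-5788 - Z))*(-24082 + 19515) = (-10126 + (-5788 - 1*1343))*(-24082 + 19515) = (-10126 + (-5788 - 1343))*(-4567) = (-10126 - 7131)*(-4567) = -17257*(-4567) = 78812719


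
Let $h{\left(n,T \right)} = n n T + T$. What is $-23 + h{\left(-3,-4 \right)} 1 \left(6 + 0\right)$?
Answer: $-263$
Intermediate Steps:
$h{\left(n,T \right)} = T + T n^{2}$ ($h{\left(n,T \right)} = n^{2} T + T = T n^{2} + T = T + T n^{2}$)
$-23 + h{\left(-3,-4 \right)} 1 \left(6 + 0\right) = -23 + - 4 \left(1 + \left(-3\right)^{2}\right) 1 \left(6 + 0\right) = -23 + - 4 \left(1 + 9\right) 1 \cdot 6 = -23 + \left(-4\right) 10 \cdot 6 = -23 - 240 = -263$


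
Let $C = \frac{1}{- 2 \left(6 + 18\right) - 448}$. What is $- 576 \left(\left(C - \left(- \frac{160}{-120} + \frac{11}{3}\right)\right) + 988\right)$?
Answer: $- \frac{17552412}{31} \approx -5.6621 \cdot 10^{5}$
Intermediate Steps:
$C = - \frac{1}{496}$ ($C = \frac{1}{\left(-2\right) 24 - 448} = \frac{1}{-48 - 448} = \frac{1}{-496} = - \frac{1}{496} \approx -0.0020161$)
$- 576 \left(\left(C - \left(- \frac{160}{-120} + \frac{11}{3}\right)\right) + 988\right) = - 576 \left(\left(- \frac{1}{496} - \left(- \frac{160}{-120} + \frac{11}{3}\right)\right) + 988\right) = - 576 \left(\left(- \frac{1}{496} - \left(\left(-160\right) \left(- \frac{1}{120}\right) + 11 \cdot \frac{1}{3}\right)\right) + 988\right) = - 576 \left(\left(- \frac{1}{496} - \left(\frac{4}{3} + \frac{11}{3}\right)\right) + 988\right) = - 576 \left(\left(- \frac{1}{496} - 5\right) + 988\right) = - 576 \left(- \frac{2481}{496} + 988\right) = \left(-576\right) \frac{487567}{496} = - \frac{17552412}{31}$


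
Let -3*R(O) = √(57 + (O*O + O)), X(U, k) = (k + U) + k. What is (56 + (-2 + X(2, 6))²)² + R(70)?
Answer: 40000 - √5027/3 ≈ 39976.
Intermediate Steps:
X(U, k) = U + 2*k (X(U, k) = (U + k) + k = U + 2*k)
R(O) = -√(57 + O + O²)/3 (R(O) = -√(57 + (O*O + O))/3 = -√(57 + (O² + O))/3 = -√(57 + (O + O²))/3 = -√(57 + O + O²)/3)
(56 + (-2 + X(2, 6))²)² + R(70) = (56 + (-2 + (2 + 2*6))²)² - √(57 + 70 + 70²)/3 = (56 + (-2 + (2 + 12))²)² - √(57 + 70 + 4900)/3 = (56 + (-2 + 14)²)² - √5027/3 = (56 + 12²)² - √5027/3 = (56 + 144)² - √5027/3 = 200² - √5027/3 = 40000 - √5027/3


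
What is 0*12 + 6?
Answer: 6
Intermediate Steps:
0*12 + 6 = 0 + 6 = 6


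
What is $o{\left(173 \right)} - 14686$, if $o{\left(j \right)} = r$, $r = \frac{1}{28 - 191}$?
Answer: $- \frac{2393819}{163} \approx -14686.0$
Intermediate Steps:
$r = - \frac{1}{163}$ ($r = \frac{1}{-163} = - \frac{1}{163} \approx -0.006135$)
$o{\left(j \right)} = - \frac{1}{163}$
$o{\left(173 \right)} - 14686 = - \frac{1}{163} - 14686 = - \frac{2393819}{163}$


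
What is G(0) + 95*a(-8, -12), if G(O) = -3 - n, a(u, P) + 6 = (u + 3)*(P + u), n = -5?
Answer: 8932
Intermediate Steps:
a(u, P) = -6 + (3 + u)*(P + u) (a(u, P) = -6 + (u + 3)*(P + u) = -6 + (3 + u)*(P + u))
G(O) = 2 (G(O) = -3 - 1*(-5) = -3 + 5 = 2)
G(0) + 95*a(-8, -12) = 2 + 95*(-6 + (-8)**2 + 3*(-12) + 3*(-8) - 12*(-8)) = 2 + 95*(-6 + 64 - 36 - 24 + 96) = 2 + 95*94 = 2 + 8930 = 8932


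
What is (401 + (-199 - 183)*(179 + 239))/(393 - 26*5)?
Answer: -159275/263 ≈ -605.61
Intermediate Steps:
(401 + (-199 - 183)*(179 + 239))/(393 - 26*5) = (401 - 382*418)/(393 - 130) = (401 - 159676)/263 = -159275*1/263 = -159275/263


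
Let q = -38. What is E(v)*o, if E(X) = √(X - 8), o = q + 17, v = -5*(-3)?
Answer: -21*√7 ≈ -55.561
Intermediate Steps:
v = 15
o = -21 (o = -38 + 17 = -21)
E(X) = √(-8 + X)
E(v)*o = √(-8 + 15)*(-21) = √7*(-21) = -21*√7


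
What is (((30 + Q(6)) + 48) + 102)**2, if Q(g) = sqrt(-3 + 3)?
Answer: 32400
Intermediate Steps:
Q(g) = 0 (Q(g) = sqrt(0) = 0)
(((30 + Q(6)) + 48) + 102)**2 = (((30 + 0) + 48) + 102)**2 = ((30 + 48) + 102)**2 = (78 + 102)**2 = 180**2 = 32400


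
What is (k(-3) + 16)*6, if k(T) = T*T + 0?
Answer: 150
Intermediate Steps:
k(T) = T**2 (k(T) = T**2 + 0 = T**2)
(k(-3) + 16)*6 = ((-3)**2 + 16)*6 = (9 + 16)*6 = 25*6 = 150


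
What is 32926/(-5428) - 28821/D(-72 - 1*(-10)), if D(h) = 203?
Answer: -81562183/550942 ≈ -148.04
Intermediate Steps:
32926/(-5428) - 28821/D(-72 - 1*(-10)) = 32926/(-5428) - 28821/203 = 32926*(-1/5428) - 28821*1/203 = -16463/2714 - 28821/203 = -81562183/550942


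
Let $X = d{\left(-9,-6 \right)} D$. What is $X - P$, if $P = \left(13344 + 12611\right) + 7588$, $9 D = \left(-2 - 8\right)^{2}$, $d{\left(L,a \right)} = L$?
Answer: $-33643$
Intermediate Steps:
$D = \frac{100}{9}$ ($D = \frac{\left(-2 - 8\right)^{2}}{9} = \frac{\left(-10\right)^{2}}{9} = \frac{1}{9} \cdot 100 = \frac{100}{9} \approx 11.111$)
$X = -100$ ($X = \left(-9\right) \frac{100}{9} = -100$)
$P = 33543$ ($P = 25955 + 7588 = 33543$)
$X - P = -100 - 33543 = -33643$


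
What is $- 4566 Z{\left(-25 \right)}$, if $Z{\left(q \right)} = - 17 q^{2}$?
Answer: $48513750$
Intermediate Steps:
$- 4566 Z{\left(-25 \right)} = - 4566 \left(- 17 \left(-25\right)^{2}\right) = - 4566 \left(\left(-17\right) 625\right) = \left(-4566\right) \left(-10625\right) = 48513750$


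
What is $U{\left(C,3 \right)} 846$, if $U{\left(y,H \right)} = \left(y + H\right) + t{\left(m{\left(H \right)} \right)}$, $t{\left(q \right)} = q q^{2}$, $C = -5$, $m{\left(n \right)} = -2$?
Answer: $-8460$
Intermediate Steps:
$t{\left(q \right)} = q^{3}$
$U{\left(y,H \right)} = -8 + H + y$ ($U{\left(y,H \right)} = \left(y + H\right) + \left(-2\right)^{3} = \left(H + y\right) - 8 = -8 + H + y$)
$U{\left(C,3 \right)} 846 = \left(-8 + 3 - 5\right) 846 = \left(-10\right) 846 = -8460$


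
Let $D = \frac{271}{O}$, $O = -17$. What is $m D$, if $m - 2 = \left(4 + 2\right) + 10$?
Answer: $- \frac{4878}{17} \approx -286.94$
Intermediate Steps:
$m = 18$ ($m = 2 + \left(\left(4 + 2\right) + 10\right) = 2 + \left(6 + 10\right) = 2 + 16 = 18$)
$D = - \frac{271}{17}$ ($D = \frac{271}{-17} = 271 \left(- \frac{1}{17}\right) = - \frac{271}{17} \approx -15.941$)
$m D = 18 \left(- \frac{271}{17}\right) = - \frac{4878}{17}$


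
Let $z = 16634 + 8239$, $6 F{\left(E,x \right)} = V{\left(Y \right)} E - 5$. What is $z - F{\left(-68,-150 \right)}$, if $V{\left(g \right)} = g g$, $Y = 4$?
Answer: $\frac{150331}{6} \approx 25055.0$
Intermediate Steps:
$V{\left(g \right)} = g^{2}$
$F{\left(E,x \right)} = - \frac{5}{6} + \frac{8 E}{3}$ ($F{\left(E,x \right)} = \frac{4^{2} E - 5}{6} = \frac{16 E - 5}{6} = \frac{-5 + 16 E}{6} = - \frac{5}{6} + \frac{8 E}{3}$)
$z = 24873$
$z - F{\left(-68,-150 \right)} = 24873 - \left(- \frac{5}{6} + \frac{8}{3} \left(-68\right)\right) = 24873 - \left(- \frac{5}{6} - \frac{544}{3}\right) = 24873 - - \frac{1093}{6} = 24873 + \frac{1093}{6} = \frac{150331}{6}$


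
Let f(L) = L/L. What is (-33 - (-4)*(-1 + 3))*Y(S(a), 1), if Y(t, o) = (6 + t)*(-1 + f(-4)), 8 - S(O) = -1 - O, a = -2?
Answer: 0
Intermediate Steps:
f(L) = 1
S(O) = 9 + O (S(O) = 8 - (-1 - O) = 8 + (1 + O) = 9 + O)
Y(t, o) = 0 (Y(t, o) = (6 + t)*(-1 + 1) = (6 + t)*0 = 0)
(-33 - (-4)*(-1 + 3))*Y(S(a), 1) = (-33 - (-4)*(-1 + 3))*0 = (-33 - (-4)*2)*0 = (-33 - 1*(-8))*0 = (-33 + 8)*0 = -25*0 = 0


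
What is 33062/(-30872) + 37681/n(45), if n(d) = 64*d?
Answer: 133508659/11113920 ≈ 12.013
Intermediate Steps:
33062/(-30872) + 37681/n(45) = 33062/(-30872) + 37681/((64*45)) = 33062*(-1/30872) + 37681/2880 = -16531/15436 + 37681*(1/2880) = -16531/15436 + 37681/2880 = 133508659/11113920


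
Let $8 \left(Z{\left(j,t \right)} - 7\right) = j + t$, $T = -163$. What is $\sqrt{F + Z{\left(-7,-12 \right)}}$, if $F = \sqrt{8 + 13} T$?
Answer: $\frac{\sqrt{74 - 2608 \sqrt{21}}}{4} \approx 27.246 i$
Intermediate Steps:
$Z{\left(j,t \right)} = 7 + \frac{j}{8} + \frac{t}{8}$ ($Z{\left(j,t \right)} = 7 + \frac{j + t}{8} = 7 + \left(\frac{j}{8} + \frac{t}{8}\right) = 7 + \frac{j}{8} + \frac{t}{8}$)
$F = - 163 \sqrt{21}$ ($F = \sqrt{8 + 13} \left(-163\right) = \sqrt{21} \left(-163\right) = - 163 \sqrt{21} \approx -746.96$)
$\sqrt{F + Z{\left(-7,-12 \right)}} = \sqrt{- 163 \sqrt{21} + \left(7 + \frac{1}{8} \left(-7\right) + \frac{1}{8} \left(-12\right)\right)} = \sqrt{- 163 \sqrt{21} - - \frac{37}{8}} = \sqrt{- 163 \sqrt{21} + \frac{37}{8}} = \sqrt{\frac{37}{8} - 163 \sqrt{21}}$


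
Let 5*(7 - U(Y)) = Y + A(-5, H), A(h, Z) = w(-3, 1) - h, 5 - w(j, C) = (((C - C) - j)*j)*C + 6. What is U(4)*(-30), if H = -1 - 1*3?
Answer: -108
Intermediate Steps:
w(j, C) = -1 + C*j² (w(j, C) = 5 - ((((C - C) - j)*j)*C + 6) = 5 - (((0 - j)*j)*C + 6) = 5 - (((-j)*j)*C + 6) = 5 - ((-j²)*C + 6) = 5 - (-C*j² + 6) = 5 - (6 - C*j²) = 5 + (-6 + C*j²) = -1 + C*j²)
H = -4 (H = -1 - 3 = -4)
A(h, Z) = 8 - h (A(h, Z) = (-1 + 1*(-3)²) - h = (-1 + 1*9) - h = (-1 + 9) - h = 8 - h)
U(Y) = 22/5 - Y/5 (U(Y) = 7 - (Y + (8 - 1*(-5)))/5 = 7 - (Y + (8 + 5))/5 = 7 - (Y + 13)/5 = 7 - (13 + Y)/5 = 7 + (-13/5 - Y/5) = 22/5 - Y/5)
U(4)*(-30) = (22/5 - ⅕*4)*(-30) = (22/5 - ⅘)*(-30) = (18/5)*(-30) = -108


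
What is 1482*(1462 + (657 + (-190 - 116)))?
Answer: 2686866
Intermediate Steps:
1482*(1462 + (657 + (-190 - 116))) = 1482*(1462 + (657 - 306)) = 1482*(1462 + 351) = 1482*1813 = 2686866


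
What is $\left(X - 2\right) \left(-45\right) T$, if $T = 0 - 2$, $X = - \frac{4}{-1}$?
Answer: $180$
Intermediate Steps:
$X = 4$ ($X = \left(-4\right) \left(-1\right) = 4$)
$T = -2$
$\left(X - 2\right) \left(-45\right) T = \left(4 - 2\right) \left(-45\right) \left(-2\right) = 2 \left(-45\right) \left(-2\right) = \left(-90\right) \left(-2\right) = 180$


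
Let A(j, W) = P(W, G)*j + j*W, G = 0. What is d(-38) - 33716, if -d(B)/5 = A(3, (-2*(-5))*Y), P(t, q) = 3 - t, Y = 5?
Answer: -33761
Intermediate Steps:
A(j, W) = W*j + j*(3 - W) (A(j, W) = (3 - W)*j + j*W = j*(3 - W) + W*j = W*j + j*(3 - W))
d(B) = -45 (d(B) = -15*3 = -5*9 = -45)
d(-38) - 33716 = -45 - 33716 = -33761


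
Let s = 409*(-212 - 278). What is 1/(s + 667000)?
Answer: 1/466590 ≈ 2.1432e-6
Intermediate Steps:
s = -200410 (s = 409*(-490) = -200410)
1/(s + 667000) = 1/(-200410 + 667000) = 1/466590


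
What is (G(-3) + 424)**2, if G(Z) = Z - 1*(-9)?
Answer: 184900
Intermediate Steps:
G(Z) = 9 + Z (G(Z) = Z + 9 = 9 + Z)
(G(-3) + 424)**2 = ((9 - 3) + 424)**2 = (6 + 424)**2 = 430**2 = 184900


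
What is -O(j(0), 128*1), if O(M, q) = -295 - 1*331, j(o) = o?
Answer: 626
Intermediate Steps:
O(M, q) = -626 (O(M, q) = -295 - 331 = -626)
-O(j(0), 128*1) = -1*(-626) = 626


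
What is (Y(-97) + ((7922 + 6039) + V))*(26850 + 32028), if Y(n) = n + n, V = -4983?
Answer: 517184352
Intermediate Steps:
Y(n) = 2*n
(Y(-97) + ((7922 + 6039) + V))*(26850 + 32028) = (2*(-97) + ((7922 + 6039) - 4983))*(26850 + 32028) = (-194 + (13961 - 4983))*58878 = (-194 + 8978)*58878 = 8784*58878 = 517184352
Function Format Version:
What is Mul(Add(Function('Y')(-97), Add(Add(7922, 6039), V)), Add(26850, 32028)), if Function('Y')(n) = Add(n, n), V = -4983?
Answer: 517184352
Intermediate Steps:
Function('Y')(n) = Mul(2, n)
Mul(Add(Function('Y')(-97), Add(Add(7922, 6039), V)), Add(26850, 32028)) = Mul(Add(Mul(2, -97), Add(Add(7922, 6039), -4983)), Add(26850, 32028)) = Mul(Add(-194, Add(13961, -4983)), 58878) = Mul(Add(-194, 8978), 58878) = Mul(8784, 58878) = 517184352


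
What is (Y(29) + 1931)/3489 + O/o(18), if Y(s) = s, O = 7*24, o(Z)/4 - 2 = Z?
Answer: 92869/34890 ≈ 2.6618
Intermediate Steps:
o(Z) = 8 + 4*Z
O = 168
(Y(29) + 1931)/3489 + O/o(18) = (29 + 1931)/3489 + 168/(8 + 4*18) = 1960*(1/3489) + 168/(8 + 72) = 1960/3489 + 168/80 = 1960/3489 + 168*(1/80) = 1960/3489 + 21/10 = 92869/34890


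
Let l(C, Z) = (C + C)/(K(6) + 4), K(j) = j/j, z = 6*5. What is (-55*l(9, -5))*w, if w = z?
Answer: -5940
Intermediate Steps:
z = 30
K(j) = 1
w = 30
l(C, Z) = 2*C/5 (l(C, Z) = (C + C)/(1 + 4) = (2*C)/5 = (2*C)*(⅕) = 2*C/5)
(-55*l(9, -5))*w = -22*9*30 = -55*18/5*30 = -198*30 = -5940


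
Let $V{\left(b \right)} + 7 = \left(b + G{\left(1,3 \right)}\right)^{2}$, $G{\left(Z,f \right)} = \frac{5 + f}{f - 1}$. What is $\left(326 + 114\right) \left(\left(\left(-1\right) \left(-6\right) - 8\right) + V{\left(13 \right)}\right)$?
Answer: $123200$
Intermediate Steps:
$G{\left(Z,f \right)} = \frac{5 + f}{-1 + f}$
$V{\left(b \right)} = -7 + \left(4 + b\right)^{2}$ ($V{\left(b \right)} = -7 + \left(b + \frac{5 + 3}{-1 + 3}\right)^{2} = -7 + \left(b + \frac{1}{2} \cdot 8\right)^{2} = -7 + \left(b + 4\right)^{2} = -7 + \left(4 + b\right)^{2}$)
$\left(326 + 114\right) \left(\left(\left(-1\right) \left(-6\right) - 8\right) + V{\left(13 \right)}\right) = \left(326 + 114\right) \left(\left(\left(-1\right) \left(-6\right) - 8\right) - \left(7 - \left(4 + 13\right)^{2}\right)\right) = 440 \left(\left(6 - 8\right) - \left(7 - 17^{2}\right)\right) = 440 \left(-2 + \left(-7 + 289\right)\right) = 440 \left(-2 + 282\right) = 440 \cdot 280 = 123200$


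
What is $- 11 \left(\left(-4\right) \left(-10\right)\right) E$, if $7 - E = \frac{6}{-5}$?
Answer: $-3608$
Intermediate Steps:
$E = \frac{41}{5}$ ($E = 7 - \frac{6}{-5} = 7 - 6 \left(- \frac{1}{5}\right) = 7 - - \frac{6}{5} = 7 + \frac{6}{5} = \frac{41}{5} \approx 8.2$)
$- 11 \left(\left(-4\right) \left(-10\right)\right) E = - 11 \left(\left(-4\right) \left(-10\right)\right) \frac{41}{5} = \left(-11\right) 40 \cdot \frac{41}{5} = \left(-440\right) \frac{41}{5} = -3608$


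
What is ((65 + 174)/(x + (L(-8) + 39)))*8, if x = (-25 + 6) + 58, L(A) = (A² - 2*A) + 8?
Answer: 956/83 ≈ 11.518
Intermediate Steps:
L(A) = 8 + A² - 2*A
x = 39 (x = -19 + 58 = 39)
((65 + 174)/(x + (L(-8) + 39)))*8 = ((65 + 174)/(39 + ((8 + (-8)² - 2*(-8)) + 39)))*8 = (239/(39 + ((8 + 64 + 16) + 39)))*8 = (239/(39 + (88 + 39)))*8 = (239/(39 + 127))*8 = (239/166)*8 = 956/83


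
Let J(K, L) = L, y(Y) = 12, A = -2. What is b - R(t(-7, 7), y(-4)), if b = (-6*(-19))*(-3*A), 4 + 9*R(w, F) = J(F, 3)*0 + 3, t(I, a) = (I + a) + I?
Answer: 6157/9 ≈ 684.11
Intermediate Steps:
t(I, a) = a + 2*I
R(w, F) = -⅑ (R(w, F) = -4/9 + (3*0 + 3)/9 = -4/9 + (0 + 3)/9 = -4/9 + (⅑)*3 = -4/9 + ⅓ = -⅑)
b = 684 (b = (-6*(-19))*(-3*(-2)) = 114*6 = 684)
b - R(t(-7, 7), y(-4)) = 684 - 1*(-⅑) = 684 + ⅑ = 6157/9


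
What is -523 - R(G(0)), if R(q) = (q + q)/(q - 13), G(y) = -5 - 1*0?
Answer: -4712/9 ≈ -523.56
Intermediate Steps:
G(y) = -5 (G(y) = -5 + 0 = -5)
R(q) = 2*q/(-13 + q) (R(q) = (2*q)/(-13 + q) = 2*q/(-13 + q))
-523 - R(G(0)) = -523 - 2*(-5)/(-13 - 5) = -523 - 2*(-5)/(-18) = -523 - 2*(-5)*(-1)/18 = -523 - 1*5/9 = -523 - 5/9 = -4712/9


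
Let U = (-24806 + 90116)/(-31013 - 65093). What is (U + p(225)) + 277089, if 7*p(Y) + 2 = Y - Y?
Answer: 93204379328/336371 ≈ 2.7709e+5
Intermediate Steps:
p(Y) = -2/7 (p(Y) = -2/7 + (Y - Y)/7 = -2/7 + (⅐)*0 = -2/7 + 0 = -2/7)
U = -32655/48053 (U = 65310/(-96106) = 65310*(-1/96106) = -32655/48053 ≈ -0.67956)
(U + p(225)) + 277089 = (-32655/48053 - 2/7) + 277089 = -324691/336371 + 277089 = 93204379328/336371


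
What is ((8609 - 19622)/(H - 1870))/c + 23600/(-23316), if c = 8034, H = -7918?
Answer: -154630959341/152791286856 ≈ -1.0120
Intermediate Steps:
((8609 - 19622)/(H - 1870))/c + 23600/(-23316) = ((8609 - 19622)/(-7918 - 1870))/8034 + 23600/(-23316) = -11013/(-9788)*(1/8034) + 23600*(-1/23316) = -11013*(-1/9788)*(1/8034) - 5900/5829 = (11013/9788)*(1/8034) - 5900/5829 = 3671/26212264 - 5900/5829 = -154630959341/152791286856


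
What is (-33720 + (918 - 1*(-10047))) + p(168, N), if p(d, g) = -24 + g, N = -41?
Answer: -22820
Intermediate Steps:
(-33720 + (918 - 1*(-10047))) + p(168, N) = (-33720 + (918 - 1*(-10047))) + (-24 - 41) = (-33720 + (918 + 10047)) - 65 = (-33720 + 10965) - 65 = -22755 - 65 = -22820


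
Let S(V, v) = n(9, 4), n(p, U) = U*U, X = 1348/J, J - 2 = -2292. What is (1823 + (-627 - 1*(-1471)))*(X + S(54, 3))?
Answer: 47061882/1145 ≈ 41102.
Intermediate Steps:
J = -2290 (J = 2 - 2292 = -2290)
X = -674/1145 (X = 1348/(-2290) = 1348*(-1/2290) = -674/1145 ≈ -0.58865)
n(p, U) = U**2
S(V, v) = 16 (S(V, v) = 4**2 = 16)
(1823 + (-627 - 1*(-1471)))*(X + S(54, 3)) = (1823 + (-627 - 1*(-1471)))*(-674/1145 + 16) = (1823 + (-627 + 1471))*(17646/1145) = (1823 + 844)*(17646/1145) = 2667*(17646/1145) = 47061882/1145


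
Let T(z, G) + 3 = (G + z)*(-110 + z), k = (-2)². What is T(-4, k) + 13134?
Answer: 13131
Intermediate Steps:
k = 4
T(z, G) = -3 + (-110 + z)*(G + z) (T(z, G) = -3 + (G + z)*(-110 + z) = -3 + (-110 + z)*(G + z))
T(-4, k) + 13134 = (-3 + (-4)² - 110*4 - 110*(-4) + 4*(-4)) + 13134 = (-3 + 16 - 440 + 440 - 16) + 13134 = -3 + 13134 = 13131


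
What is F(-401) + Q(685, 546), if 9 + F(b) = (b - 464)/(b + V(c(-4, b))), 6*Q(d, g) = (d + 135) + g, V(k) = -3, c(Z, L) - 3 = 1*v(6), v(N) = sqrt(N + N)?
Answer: 267619/1212 ≈ 220.81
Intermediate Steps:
v(N) = sqrt(2)*sqrt(N) (v(N) = sqrt(2*N) = sqrt(2)*sqrt(N))
c(Z, L) = 3 + 2*sqrt(3) (c(Z, L) = 3 + 1*(sqrt(2)*sqrt(6)) = 3 + 1*(2*sqrt(3)) = 3 + 2*sqrt(3))
Q(d, g) = 45/2 + d/6 + g/6 (Q(d, g) = ((d + 135) + g)/6 = ((135 + d) + g)/6 = (135 + d + g)/6 = 45/2 + d/6 + g/6)
F(b) = -9 + (-464 + b)/(-3 + b) (F(b) = -9 + (b - 464)/(b - 3) = -9 + (-464 + b)/(-3 + b))
F(-401) + Q(685, 546) = (-437 - 8*(-401))/(-3 - 401) + (45/2 + (1/6)*685 + (1/6)*546) = (-437 + 3208)/(-404) + (45/2 + 685/6 + 91) = -1/404*2771 + 683/3 = -2771/404 + 683/3 = 267619/1212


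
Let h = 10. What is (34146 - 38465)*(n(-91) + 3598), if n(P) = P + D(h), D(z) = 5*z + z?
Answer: -15405873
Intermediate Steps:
D(z) = 6*z
n(P) = 60 + P (n(P) = P + 6*10 = P + 60 = 60 + P)
(34146 - 38465)*(n(-91) + 3598) = (34146 - 38465)*((60 - 91) + 3598) = -4319*(-31 + 3598) = -4319*3567 = -15405873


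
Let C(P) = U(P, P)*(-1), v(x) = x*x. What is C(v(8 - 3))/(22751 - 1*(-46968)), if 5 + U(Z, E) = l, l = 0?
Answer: 5/69719 ≈ 7.1716e-5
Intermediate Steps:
U(Z, E) = -5 (U(Z, E) = -5 + 0 = -5)
v(x) = x**2
C(P) = 5 (C(P) = -5*(-1) = 5)
C(v(8 - 3))/(22751 - 1*(-46968)) = 5/(22751 - 1*(-46968)) = 5/(22751 + 46968) = 5/69719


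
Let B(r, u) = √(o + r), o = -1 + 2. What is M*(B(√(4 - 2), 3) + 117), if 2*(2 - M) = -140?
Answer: 8424 + 72*√(1 + √2) ≈ 8535.9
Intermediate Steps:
M = 72 (M = 2 - ½*(-140) = 2 + 70 = 72)
o = 1
B(r, u) = √(1 + r)
M*(B(√(4 - 2), 3) + 117) = 72*(√(1 + √(4 - 2)) + 117) = 72*(√(1 + √2) + 117) = 72*(117 + √(1 + √2)) = 8424 + 72*√(1 + √2)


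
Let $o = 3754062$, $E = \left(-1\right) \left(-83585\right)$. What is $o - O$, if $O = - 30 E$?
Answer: $6261612$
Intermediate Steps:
$E = 83585$
$O = -2507550$ ($O = \left(-30\right) 83585 = -2507550$)
$o - O = 3754062 - -2507550 = 3754062 + 2507550 = 6261612$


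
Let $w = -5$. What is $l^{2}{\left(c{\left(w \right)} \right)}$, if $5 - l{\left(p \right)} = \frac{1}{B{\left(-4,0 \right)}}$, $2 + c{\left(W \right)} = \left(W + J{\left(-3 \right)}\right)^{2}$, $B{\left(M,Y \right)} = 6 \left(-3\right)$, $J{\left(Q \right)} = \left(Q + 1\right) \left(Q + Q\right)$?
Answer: $\frac{8281}{324} \approx 25.559$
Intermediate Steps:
$J{\left(Q \right)} = 2 Q \left(1 + Q\right)$ ($J{\left(Q \right)} = \left(1 + Q\right) 2 Q = 2 Q \left(1 + Q\right)$)
$B{\left(M,Y \right)} = -18$
$c{\left(W \right)} = -2 + \left(12 + W\right)^{2}$ ($c{\left(W \right)} = -2 + \left(W + 2 \left(-3\right) \left(1 - 3\right)\right)^{2} = -2 + \left(W + 2 \left(-3\right) \left(-2\right)\right)^{2} = -2 + \left(W + 12\right)^{2} = -2 + \left(12 + W\right)^{2}$)
$l{\left(p \right)} = \frac{91}{18}$ ($l{\left(p \right)} = 5 - \frac{1}{-18} = 5 - - \frac{1}{18} = 5 + \frac{1}{18} = \frac{91}{18}$)
$l^{2}{\left(c{\left(w \right)} \right)} = \left(\frac{91}{18}\right)^{2} = \frac{8281}{324}$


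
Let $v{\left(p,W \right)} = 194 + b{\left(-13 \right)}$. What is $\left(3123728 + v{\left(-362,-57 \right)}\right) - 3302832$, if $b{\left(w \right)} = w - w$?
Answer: $-178910$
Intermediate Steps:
$b{\left(w \right)} = 0$
$v{\left(p,W \right)} = 194$ ($v{\left(p,W \right)} = 194 + 0 = 194$)
$\left(3123728 + v{\left(-362,-57 \right)}\right) - 3302832 = \left(3123728 + 194\right) - 3302832 = 3123922 - 3302832 = -178910$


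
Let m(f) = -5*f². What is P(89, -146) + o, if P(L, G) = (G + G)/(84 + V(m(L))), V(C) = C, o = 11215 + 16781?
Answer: 1106430208/39521 ≈ 27996.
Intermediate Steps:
o = 27996
P(L, G) = 2*G/(84 - 5*L²) (P(L, G) = (G + G)/(84 - 5*L²) = (2*G)/(84 - 5*L²) = 2*G/(84 - 5*L²))
P(89, -146) + o = -2*(-146)/(-84 + 5*89²) + 27996 = -2*(-146)/(-84 + 5*7921) + 27996 = -2*(-146)/(-84 + 39605) + 27996 = -2*(-146)/39521 + 27996 = -2*(-146)*1/39521 + 27996 = 292/39521 + 27996 = 1106430208/39521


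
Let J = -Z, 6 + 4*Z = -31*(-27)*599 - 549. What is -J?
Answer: 125202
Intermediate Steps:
Z = 125202 (Z = -3/2 + (-31*(-27)*599 - 549)/4 = -3/2 + (837*599 - 549)/4 = -3/2 + (501363 - 549)/4 = -3/2 + (1/4)*500814 = -3/2 + 250407/2 = 125202)
J = -125202 (J = -1*125202 = -125202)
-J = -1*(-125202) = 125202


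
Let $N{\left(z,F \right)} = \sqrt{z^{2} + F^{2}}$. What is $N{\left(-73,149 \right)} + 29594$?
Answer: $29594 + \sqrt{27530} \approx 29760.0$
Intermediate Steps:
$N{\left(z,F \right)} = \sqrt{F^{2} + z^{2}}$
$N{\left(-73,149 \right)} + 29594 = \sqrt{149^{2} + \left(-73\right)^{2}} + 29594 = \sqrt{22201 + 5329} + 29594 = \sqrt{27530} + 29594 = 29594 + \sqrt{27530}$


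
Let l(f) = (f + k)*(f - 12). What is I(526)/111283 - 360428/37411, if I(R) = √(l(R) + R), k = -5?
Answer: -360428/37411 + 4*√16770/111283 ≈ -9.6296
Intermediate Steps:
l(f) = (-12 + f)*(-5 + f) (l(f) = (f - 5)*(f - 12) = (-5 + f)*(-12 + f) = (-12 + f)*(-5 + f))
I(R) = √(60 + R² - 16*R) (I(R) = √((60 + R² - 17*R) + R) = √(60 + R² - 16*R))
I(526)/111283 - 360428/37411 = √(60 + 526² - 16*526)/111283 - 360428/37411 = √(60 + 276676 - 8416)*(1/111283) - 360428*1/37411 = √268320*(1/111283) - 360428/37411 = (4*√16770)*(1/111283) - 360428/37411 = 4*√16770/111283 - 360428/37411 = -360428/37411 + 4*√16770/111283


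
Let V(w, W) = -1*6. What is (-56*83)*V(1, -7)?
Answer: 27888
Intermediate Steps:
V(w, W) = -6
(-56*83)*V(1, -7) = -56*83*(-6) = -4648*(-6) = 27888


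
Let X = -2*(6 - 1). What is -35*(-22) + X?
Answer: 760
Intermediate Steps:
X = -10 (X = -2*5 = -10)
-35*(-22) + X = -35*(-22) - 10 = 770 - 10 = 760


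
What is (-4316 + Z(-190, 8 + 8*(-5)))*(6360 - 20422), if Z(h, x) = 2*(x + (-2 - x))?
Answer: 60747840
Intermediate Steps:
Z(h, x) = -4 (Z(h, x) = 2*(-2) = -4)
(-4316 + Z(-190, 8 + 8*(-5)))*(6360 - 20422) = (-4316 - 4)*(6360 - 20422) = -4320*(-14062) = 60747840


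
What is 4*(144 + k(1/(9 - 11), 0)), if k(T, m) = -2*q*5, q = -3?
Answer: 696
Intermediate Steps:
k(T, m) = 30 (k(T, m) = -2*(-3)*5 = 6*5 = 30)
4*(144 + k(1/(9 - 11), 0)) = 4*(144 + 30) = 4*174 = 696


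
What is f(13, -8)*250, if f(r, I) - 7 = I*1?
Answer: -250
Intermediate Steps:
f(r, I) = 7 + I (f(r, I) = 7 + I*1 = 7 + I)
f(13, -8)*250 = (7 - 8)*250 = -1*250 = -250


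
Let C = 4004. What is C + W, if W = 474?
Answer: 4478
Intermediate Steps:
C + W = 4004 + 474 = 4478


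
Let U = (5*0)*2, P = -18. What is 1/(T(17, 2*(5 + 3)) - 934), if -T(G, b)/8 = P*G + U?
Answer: 1/1514 ≈ 0.00066050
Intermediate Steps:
U = 0 (U = 0*2 = 0)
T(G, b) = 144*G (T(G, b) = -8*(-18*G + 0) = -(-144)*G = 144*G)
1/(T(17, 2*(5 + 3)) - 934) = 1/(144*17 - 934) = 1/(2448 - 934) = 1/1514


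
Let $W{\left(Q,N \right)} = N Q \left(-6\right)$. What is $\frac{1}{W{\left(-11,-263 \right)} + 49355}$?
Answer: $\frac{1}{31997} \approx 3.1253 \cdot 10^{-5}$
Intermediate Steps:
$W{\left(Q,N \right)} = - 6 N Q$
$\frac{1}{W{\left(-11,-263 \right)} + 49355} = \frac{1}{\left(-6\right) \left(-263\right) \left(-11\right) + 49355} = \frac{1}{-17358 + 49355} = \frac{1}{31997}$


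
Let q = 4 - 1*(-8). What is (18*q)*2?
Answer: 432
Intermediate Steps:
q = 12 (q = 4 + 8 = 12)
(18*q)*2 = (18*12)*2 = 216*2 = 432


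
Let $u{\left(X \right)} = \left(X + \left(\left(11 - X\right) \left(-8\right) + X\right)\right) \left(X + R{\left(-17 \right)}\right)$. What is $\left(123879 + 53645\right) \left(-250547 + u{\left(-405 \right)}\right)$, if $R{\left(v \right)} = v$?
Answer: $265520694036$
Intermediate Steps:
$u{\left(X \right)} = \left(-88 + 10 X\right) \left(-17 + X\right)$ ($u{\left(X \right)} = \left(X + \left(\left(11 - X\right) \left(-8\right) + X\right)\right) \left(X - 17\right) = \left(X + \left(\left(-88 + 8 X\right) + X\right)\right) \left(-17 + X\right) = \left(X + \left(-88 + 9 X\right)\right) \left(-17 + X\right) = \left(-88 + 10 X\right) \left(-17 + X\right)$)
$\left(123879 + 53645\right) \left(-250547 + u{\left(-405 \right)}\right) = \left(123879 + 53645\right) \left(-250547 + \left(1496 - -104490 + 10 \left(-405\right)^{2}\right)\right) = 177524 \left(-250547 + \left(1496 + 104490 + 10 \cdot 164025\right)\right) = 177524 \left(-250547 + \left(1496 + 104490 + 1640250\right)\right) = 177524 \left(-250547 + 1746236\right) = 177524 \cdot 1495689 = 265520694036$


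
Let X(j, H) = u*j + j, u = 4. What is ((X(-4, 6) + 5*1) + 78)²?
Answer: 3969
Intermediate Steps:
X(j, H) = 5*j (X(j, H) = 4*j + j = 5*j)
((X(-4, 6) + 5*1) + 78)² = ((5*(-4) + 5*1) + 78)² = ((-20 + 5) + 78)² = (-15 + 78)² = 63² = 3969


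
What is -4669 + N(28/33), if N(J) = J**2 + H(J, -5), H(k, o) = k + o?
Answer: -5088278/1089 ≈ -4672.4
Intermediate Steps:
N(J) = -5 + J + J**2 (N(J) = J**2 + (J - 5) = J**2 + (-5 + J) = -5 + J + J**2)
-4669 + N(28/33) = -4669 + (-5 + 28/33 + (28/33)**2) = -4669 + (-5 + 28/33 + 784/1089) = -4669 - 3737/1089 = -5088278/1089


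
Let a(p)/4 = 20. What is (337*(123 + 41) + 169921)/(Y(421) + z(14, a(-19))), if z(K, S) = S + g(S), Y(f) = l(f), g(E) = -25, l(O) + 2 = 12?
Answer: 225189/65 ≈ 3464.4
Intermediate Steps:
a(p) = 80 (a(p) = 4*20 = 80)
l(O) = 10 (l(O) = -2 + 12 = 10)
Y(f) = 10
z(K, S) = -25 + S (z(K, S) = S - 25 = -25 + S)
(337*(123 + 41) + 169921)/(Y(421) + z(14, a(-19))) = (337*(123 + 41) + 169921)/(10 + (-25 + 80)) = (337*164 + 169921)/(10 + 55) = (55268 + 169921)/65 = 225189*(1/65) = 225189/65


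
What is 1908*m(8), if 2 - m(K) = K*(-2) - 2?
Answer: 38160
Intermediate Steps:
m(K) = 4 + 2*K (m(K) = 2 - (K*(-2) - 2) = 2 - (-2*K - 2) = 2 - (-2 - 2*K) = 2 + (2 + 2*K) = 4 + 2*K)
1908*m(8) = 1908*(4 + 2*8) = 1908*(4 + 16) = 1908*20 = 38160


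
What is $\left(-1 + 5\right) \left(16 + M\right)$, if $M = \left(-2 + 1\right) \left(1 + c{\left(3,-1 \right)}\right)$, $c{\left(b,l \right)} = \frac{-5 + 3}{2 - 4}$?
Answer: $56$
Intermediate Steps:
$c{\left(b,l \right)} = 1$ ($c{\left(b,l \right)} = - \frac{2}{-2} = \left(-2\right) \left(- \frac{1}{2}\right) = 1$)
$M = -2$ ($M = \left(-2 + 1\right) \left(1 + 1\right) = \left(-1\right) 2 = -2$)
$\left(-1 + 5\right) \left(16 + M\right) = \left(-1 + 5\right) \left(16 - 2\right) = 4 \cdot 14 = 56$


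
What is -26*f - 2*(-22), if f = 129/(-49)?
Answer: 5510/49 ≈ 112.45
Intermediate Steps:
f = -129/49 (f = 129*(-1/49) = -129/49 ≈ -2.6327)
-26*f - 2*(-22) = -26*(-129/49) - 2*(-22) = 3354/49 + 44 = 5510/49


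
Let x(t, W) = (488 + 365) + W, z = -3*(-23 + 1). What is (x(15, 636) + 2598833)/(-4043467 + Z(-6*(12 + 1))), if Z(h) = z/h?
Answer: -119873/186401 ≈ -0.64309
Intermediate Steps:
z = 66 (z = -3*(-22) = 66)
Z(h) = 66/h
x(t, W) = 853 + W
(x(15, 636) + 2598833)/(-4043467 + Z(-6*(12 + 1))) = ((853 + 636) + 2598833)/(-4043467 + 66/((-6*(12 + 1)))) = (1489 + 2598833)/(-4043467 + 66/((-6*13))) = 2600322/(-4043467 + 66/(-78)) = 2600322/(-4043467 + 66*(-1/78)) = 2600322/(-4043467 - 11/13) = 2600322/(-52565082/13) = 2600322*(-13/52565082) = -119873/186401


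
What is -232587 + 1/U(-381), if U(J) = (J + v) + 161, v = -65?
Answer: -66287296/285 ≈ -2.3259e+5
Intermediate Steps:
U(J) = 96 + J (U(J) = (J - 65) + 161 = (-65 + J) + 161 = 96 + J)
-232587 + 1/U(-381) = -232587 + 1/(96 - 381) = -232587 + 1/(-285) = -232587 - 1/285 = -66287296/285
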